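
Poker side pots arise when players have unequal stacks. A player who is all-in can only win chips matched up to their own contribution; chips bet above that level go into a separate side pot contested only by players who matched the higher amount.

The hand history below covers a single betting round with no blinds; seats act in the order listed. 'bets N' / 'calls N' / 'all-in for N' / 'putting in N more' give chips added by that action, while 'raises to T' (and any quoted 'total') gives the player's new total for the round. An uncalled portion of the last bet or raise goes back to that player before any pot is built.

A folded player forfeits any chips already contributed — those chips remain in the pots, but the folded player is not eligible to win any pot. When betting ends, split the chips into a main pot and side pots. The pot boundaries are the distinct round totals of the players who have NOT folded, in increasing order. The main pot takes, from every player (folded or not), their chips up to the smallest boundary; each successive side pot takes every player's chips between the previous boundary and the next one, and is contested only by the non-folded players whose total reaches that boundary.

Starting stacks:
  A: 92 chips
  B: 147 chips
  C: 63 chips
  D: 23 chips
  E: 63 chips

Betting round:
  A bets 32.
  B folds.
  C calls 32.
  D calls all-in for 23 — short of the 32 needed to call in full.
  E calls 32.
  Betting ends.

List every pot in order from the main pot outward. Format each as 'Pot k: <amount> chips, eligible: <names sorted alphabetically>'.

Pot 1: 92 chips, eligible: A, C, D, E
Pot 2: 27 chips, eligible: A, C, E

Derivation:
Contributions: A=32, C=32, D=23, E=32
Folded: B
Pot levels (distinct totals of non-folded players): 23, 32
Layer 1-23: 23 each from A, C, D, E = 23*4 = 92 chips; eligible A, C, D, E
Layer 24-32: 9 each from A, C, E = 9*3 = 27 chips; eligible A, C, E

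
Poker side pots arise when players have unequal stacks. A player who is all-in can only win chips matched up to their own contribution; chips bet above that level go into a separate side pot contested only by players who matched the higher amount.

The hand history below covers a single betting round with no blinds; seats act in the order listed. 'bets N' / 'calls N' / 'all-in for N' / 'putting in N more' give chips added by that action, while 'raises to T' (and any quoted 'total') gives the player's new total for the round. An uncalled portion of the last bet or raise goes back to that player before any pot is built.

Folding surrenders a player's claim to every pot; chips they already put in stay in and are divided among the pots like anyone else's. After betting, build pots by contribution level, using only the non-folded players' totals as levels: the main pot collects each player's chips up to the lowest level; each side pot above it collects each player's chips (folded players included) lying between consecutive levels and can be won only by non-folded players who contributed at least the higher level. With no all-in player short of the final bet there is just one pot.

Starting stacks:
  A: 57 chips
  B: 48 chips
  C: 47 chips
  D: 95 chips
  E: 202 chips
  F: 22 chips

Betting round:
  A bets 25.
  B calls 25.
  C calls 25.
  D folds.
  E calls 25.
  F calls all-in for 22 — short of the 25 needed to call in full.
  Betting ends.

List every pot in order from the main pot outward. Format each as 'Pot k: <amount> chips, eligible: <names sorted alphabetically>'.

Contributions: A=25, B=25, C=25, E=25, F=22
Folded: D
Pot levels (distinct totals of non-folded players): 22, 25
Layer 1-22: 22 each from A, B, C, E, F = 22*5 = 110 chips; eligible A, B, C, E, F
Layer 23-25: 3 each from A, B, C, E = 3*4 = 12 chips; eligible A, B, C, E

Pot 1: 110 chips, eligible: A, B, C, E, F
Pot 2: 12 chips, eligible: A, B, C, E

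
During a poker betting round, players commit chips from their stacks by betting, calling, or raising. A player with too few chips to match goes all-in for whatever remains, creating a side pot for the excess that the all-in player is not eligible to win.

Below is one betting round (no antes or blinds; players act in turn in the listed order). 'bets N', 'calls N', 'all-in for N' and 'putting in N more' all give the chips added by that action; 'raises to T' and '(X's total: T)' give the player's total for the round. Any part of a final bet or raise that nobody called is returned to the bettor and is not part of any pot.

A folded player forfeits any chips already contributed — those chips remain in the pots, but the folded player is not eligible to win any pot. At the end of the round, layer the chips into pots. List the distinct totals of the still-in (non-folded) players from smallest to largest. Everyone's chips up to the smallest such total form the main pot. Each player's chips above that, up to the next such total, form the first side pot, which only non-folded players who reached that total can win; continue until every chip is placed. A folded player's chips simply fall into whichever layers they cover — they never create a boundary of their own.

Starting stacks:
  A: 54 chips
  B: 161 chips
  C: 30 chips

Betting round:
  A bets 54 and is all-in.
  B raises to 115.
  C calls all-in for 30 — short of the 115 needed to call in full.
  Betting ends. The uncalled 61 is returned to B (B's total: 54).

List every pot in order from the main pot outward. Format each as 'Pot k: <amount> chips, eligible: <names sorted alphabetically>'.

Contributions (after 61 returned to B): A=54, B=54, C=30
Pot levels (distinct totals of non-folded players): 30, 54
Layer 1-30: 30 each from A, B, C = 30*3 = 90 chips; eligible A, B, C
Layer 31-54: 24 each from A, B = 24*2 = 48 chips; eligible A, B

Pot 1: 90 chips, eligible: A, B, C
Pot 2: 48 chips, eligible: A, B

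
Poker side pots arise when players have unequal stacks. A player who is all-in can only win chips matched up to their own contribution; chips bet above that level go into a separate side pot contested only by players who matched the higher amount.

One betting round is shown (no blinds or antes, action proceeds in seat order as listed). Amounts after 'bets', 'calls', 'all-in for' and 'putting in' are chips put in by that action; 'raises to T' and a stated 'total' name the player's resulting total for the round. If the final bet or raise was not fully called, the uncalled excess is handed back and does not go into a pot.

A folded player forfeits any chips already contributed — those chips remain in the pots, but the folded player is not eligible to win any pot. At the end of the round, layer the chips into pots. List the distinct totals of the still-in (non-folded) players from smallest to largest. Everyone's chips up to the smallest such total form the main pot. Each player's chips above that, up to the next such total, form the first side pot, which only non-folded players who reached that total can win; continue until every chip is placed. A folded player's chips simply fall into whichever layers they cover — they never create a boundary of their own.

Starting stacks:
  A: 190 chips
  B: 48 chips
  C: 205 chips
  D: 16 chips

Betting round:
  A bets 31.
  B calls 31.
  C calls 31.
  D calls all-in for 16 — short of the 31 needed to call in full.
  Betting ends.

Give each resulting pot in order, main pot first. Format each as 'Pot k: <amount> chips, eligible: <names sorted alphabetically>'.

Pot 1: 64 chips, eligible: A, B, C, D
Pot 2: 45 chips, eligible: A, B, C

Derivation:
Contributions: A=31, B=31, C=31, D=16
Pot levels (distinct totals of non-folded players): 16, 31
Layer 1-16: 16 each from A, B, C, D = 16*4 = 64 chips; eligible A, B, C, D
Layer 17-31: 15 each from A, B, C = 15*3 = 45 chips; eligible A, B, C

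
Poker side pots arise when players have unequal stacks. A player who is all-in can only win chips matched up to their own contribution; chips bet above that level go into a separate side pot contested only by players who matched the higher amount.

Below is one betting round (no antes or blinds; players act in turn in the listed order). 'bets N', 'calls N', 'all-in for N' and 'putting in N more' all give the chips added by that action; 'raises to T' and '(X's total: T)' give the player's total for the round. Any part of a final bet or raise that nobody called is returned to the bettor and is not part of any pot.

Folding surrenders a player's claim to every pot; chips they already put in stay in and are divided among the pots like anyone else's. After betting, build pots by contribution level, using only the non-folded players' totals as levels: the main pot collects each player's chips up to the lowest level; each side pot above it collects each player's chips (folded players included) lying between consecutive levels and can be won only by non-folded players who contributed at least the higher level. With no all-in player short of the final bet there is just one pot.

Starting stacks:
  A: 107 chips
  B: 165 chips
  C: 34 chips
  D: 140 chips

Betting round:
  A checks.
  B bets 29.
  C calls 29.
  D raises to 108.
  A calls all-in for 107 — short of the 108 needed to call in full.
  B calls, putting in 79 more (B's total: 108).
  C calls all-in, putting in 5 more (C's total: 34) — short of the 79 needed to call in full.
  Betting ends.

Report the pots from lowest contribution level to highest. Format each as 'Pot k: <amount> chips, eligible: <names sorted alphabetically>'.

Contributions: A=107, B=108, C=34, D=108
Pot levels (distinct totals of non-folded players): 34, 107, 108
Layer 1-34: 34 each from A, B, C, D = 34*4 = 136 chips; eligible A, B, C, D
Layer 35-107: 73 each from A, B, D = 73*3 = 219 chips; eligible A, B, D
Layer 108-108: 1 each from B, D = 1*2 = 2 chips; eligible B, D

Pot 1: 136 chips, eligible: A, B, C, D
Pot 2: 219 chips, eligible: A, B, D
Pot 3: 2 chips, eligible: B, D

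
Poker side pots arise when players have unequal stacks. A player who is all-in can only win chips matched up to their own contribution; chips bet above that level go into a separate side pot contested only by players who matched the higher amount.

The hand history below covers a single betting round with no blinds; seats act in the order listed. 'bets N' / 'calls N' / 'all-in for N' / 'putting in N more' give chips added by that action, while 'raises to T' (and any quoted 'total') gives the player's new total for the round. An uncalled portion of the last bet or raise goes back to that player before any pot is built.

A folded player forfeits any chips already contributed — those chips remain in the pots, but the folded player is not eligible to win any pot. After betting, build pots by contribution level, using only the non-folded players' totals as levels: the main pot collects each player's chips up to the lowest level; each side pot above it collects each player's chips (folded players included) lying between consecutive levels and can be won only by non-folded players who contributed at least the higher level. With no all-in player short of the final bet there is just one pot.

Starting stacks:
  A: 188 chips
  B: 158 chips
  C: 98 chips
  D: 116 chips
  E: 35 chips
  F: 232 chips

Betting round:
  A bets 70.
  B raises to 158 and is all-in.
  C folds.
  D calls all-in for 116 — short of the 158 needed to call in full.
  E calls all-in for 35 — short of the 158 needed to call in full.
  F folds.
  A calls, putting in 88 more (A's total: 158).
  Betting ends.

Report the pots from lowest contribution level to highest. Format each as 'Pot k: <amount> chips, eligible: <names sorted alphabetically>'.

Pot 1: 140 chips, eligible: A, B, D, E
Pot 2: 243 chips, eligible: A, B, D
Pot 3: 84 chips, eligible: A, B

Derivation:
Contributions: A=158, B=158, D=116, E=35
Folded: C, F
Pot levels (distinct totals of non-folded players): 35, 116, 158
Layer 1-35: 35 each from A, B, D, E = 35*4 = 140 chips; eligible A, B, D, E
Layer 36-116: 81 each from A, B, D = 81*3 = 243 chips; eligible A, B, D
Layer 117-158: 42 each from A, B = 42*2 = 84 chips; eligible A, B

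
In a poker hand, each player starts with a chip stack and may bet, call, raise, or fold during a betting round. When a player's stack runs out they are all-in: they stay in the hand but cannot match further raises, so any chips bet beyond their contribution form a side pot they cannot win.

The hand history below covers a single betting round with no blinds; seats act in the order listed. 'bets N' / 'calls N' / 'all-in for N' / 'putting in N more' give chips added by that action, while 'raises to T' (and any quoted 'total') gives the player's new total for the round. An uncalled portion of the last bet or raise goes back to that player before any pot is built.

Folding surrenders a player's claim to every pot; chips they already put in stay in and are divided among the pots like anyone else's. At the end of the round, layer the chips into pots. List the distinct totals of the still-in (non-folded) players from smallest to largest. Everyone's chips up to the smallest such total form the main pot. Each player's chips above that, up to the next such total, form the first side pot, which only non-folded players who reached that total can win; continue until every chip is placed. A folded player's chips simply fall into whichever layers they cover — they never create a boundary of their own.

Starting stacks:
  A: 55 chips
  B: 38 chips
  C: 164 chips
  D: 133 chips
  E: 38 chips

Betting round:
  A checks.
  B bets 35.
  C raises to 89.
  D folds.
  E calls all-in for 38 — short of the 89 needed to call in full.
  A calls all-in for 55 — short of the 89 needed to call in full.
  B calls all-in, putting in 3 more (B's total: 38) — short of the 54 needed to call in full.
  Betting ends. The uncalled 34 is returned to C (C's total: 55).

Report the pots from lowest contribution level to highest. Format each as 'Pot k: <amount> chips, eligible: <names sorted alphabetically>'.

Pot 1: 152 chips, eligible: A, B, C, E
Pot 2: 34 chips, eligible: A, C

Derivation:
Contributions (after 34 returned to C): A=55, B=38, C=55, E=38
Folded: D
Pot levels (distinct totals of non-folded players): 38, 55
Layer 1-38: 38 each from A, B, C, E = 38*4 = 152 chips; eligible A, B, C, E
Layer 39-55: 17 each from A, C = 17*2 = 34 chips; eligible A, C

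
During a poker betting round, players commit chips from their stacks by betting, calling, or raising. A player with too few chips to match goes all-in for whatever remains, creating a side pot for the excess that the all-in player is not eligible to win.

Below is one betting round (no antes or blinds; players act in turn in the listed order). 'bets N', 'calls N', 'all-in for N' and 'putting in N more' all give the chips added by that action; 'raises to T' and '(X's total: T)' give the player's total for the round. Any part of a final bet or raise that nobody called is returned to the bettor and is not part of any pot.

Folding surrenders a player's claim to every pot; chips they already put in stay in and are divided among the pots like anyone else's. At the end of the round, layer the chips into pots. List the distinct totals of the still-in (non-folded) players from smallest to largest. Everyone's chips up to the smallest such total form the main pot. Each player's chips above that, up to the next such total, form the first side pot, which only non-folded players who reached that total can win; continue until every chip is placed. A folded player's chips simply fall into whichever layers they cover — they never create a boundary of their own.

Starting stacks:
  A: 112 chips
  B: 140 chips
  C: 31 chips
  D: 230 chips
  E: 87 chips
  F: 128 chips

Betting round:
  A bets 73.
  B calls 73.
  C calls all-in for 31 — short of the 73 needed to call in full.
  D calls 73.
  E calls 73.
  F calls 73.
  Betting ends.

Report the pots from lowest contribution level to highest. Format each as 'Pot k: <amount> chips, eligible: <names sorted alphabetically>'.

Pot 1: 186 chips, eligible: A, B, C, D, E, F
Pot 2: 210 chips, eligible: A, B, D, E, F

Derivation:
Contributions: A=73, B=73, C=31, D=73, E=73, F=73
Pot levels (distinct totals of non-folded players): 31, 73
Layer 1-31: 31 each from A, B, C, D, E, F = 31*6 = 186 chips; eligible A, B, C, D, E, F
Layer 32-73: 42 each from A, B, D, E, F = 42*5 = 210 chips; eligible A, B, D, E, F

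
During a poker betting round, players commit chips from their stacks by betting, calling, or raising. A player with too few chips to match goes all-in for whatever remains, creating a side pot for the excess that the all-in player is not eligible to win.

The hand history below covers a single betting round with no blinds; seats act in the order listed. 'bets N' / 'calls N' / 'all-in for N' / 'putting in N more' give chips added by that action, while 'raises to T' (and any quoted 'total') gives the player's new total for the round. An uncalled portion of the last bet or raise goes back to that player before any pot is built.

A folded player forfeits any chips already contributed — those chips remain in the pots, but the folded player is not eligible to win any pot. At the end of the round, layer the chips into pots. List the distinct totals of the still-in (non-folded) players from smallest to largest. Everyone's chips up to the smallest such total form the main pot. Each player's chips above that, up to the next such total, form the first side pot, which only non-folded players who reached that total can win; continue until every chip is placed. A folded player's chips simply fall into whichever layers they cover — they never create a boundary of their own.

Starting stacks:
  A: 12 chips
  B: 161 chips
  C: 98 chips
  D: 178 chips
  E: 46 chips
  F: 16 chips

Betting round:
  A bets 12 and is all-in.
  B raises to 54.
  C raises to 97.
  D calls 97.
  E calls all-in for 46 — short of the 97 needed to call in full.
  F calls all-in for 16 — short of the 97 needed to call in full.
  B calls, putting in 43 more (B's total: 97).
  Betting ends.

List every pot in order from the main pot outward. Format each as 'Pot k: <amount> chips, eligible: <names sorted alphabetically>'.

Contributions: A=12, B=97, C=97, D=97, E=46, F=16
Pot levels (distinct totals of non-folded players): 12, 16, 46, 97
Layer 1-12: 12 each from A, B, C, D, E, F = 12*6 = 72 chips; eligible A, B, C, D, E, F
Layer 13-16: 4 each from B, C, D, E, F = 4*5 = 20 chips; eligible B, C, D, E, F
Layer 17-46: 30 each from B, C, D, E = 30*4 = 120 chips; eligible B, C, D, E
Layer 47-97: 51 each from B, C, D = 51*3 = 153 chips; eligible B, C, D

Pot 1: 72 chips, eligible: A, B, C, D, E, F
Pot 2: 20 chips, eligible: B, C, D, E, F
Pot 3: 120 chips, eligible: B, C, D, E
Pot 4: 153 chips, eligible: B, C, D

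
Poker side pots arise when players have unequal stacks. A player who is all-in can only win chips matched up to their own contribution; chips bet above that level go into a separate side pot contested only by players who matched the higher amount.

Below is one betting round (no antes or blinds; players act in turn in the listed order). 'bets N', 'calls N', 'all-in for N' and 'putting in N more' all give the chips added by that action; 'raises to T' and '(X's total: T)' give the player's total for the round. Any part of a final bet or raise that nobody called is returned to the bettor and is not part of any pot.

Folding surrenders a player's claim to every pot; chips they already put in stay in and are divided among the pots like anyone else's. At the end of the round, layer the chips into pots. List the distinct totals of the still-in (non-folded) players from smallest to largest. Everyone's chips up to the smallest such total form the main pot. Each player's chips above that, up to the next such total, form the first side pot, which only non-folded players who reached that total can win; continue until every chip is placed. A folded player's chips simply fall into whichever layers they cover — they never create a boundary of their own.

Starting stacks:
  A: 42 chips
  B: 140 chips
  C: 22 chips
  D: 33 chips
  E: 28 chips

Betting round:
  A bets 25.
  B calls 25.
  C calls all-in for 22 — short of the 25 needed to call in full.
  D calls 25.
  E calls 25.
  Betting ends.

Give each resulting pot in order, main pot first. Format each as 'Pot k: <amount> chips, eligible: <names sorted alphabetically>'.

Contributions: A=25, B=25, C=22, D=25, E=25
Pot levels (distinct totals of non-folded players): 22, 25
Layer 1-22: 22 each from A, B, C, D, E = 22*5 = 110 chips; eligible A, B, C, D, E
Layer 23-25: 3 each from A, B, D, E = 3*4 = 12 chips; eligible A, B, D, E

Pot 1: 110 chips, eligible: A, B, C, D, E
Pot 2: 12 chips, eligible: A, B, D, E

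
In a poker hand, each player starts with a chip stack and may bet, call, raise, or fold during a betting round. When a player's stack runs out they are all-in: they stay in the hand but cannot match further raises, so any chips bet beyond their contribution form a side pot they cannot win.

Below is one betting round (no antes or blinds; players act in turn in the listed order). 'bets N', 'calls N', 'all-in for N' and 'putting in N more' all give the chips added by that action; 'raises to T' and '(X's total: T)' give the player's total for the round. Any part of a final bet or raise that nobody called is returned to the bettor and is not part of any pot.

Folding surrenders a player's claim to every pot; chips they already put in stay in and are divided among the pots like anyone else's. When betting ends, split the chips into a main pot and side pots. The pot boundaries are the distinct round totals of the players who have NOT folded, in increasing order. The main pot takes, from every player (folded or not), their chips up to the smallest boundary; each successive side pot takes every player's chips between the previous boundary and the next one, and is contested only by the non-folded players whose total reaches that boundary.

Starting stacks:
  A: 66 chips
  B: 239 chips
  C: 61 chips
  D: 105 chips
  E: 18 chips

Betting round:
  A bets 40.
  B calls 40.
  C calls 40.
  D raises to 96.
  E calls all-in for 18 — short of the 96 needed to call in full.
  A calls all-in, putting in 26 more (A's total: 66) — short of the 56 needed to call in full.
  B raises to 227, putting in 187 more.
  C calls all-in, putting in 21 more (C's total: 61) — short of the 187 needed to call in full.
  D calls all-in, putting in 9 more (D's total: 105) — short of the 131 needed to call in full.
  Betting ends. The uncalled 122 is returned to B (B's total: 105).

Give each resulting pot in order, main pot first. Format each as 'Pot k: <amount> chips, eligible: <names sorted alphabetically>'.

Pot 1: 90 chips, eligible: A, B, C, D, E
Pot 2: 172 chips, eligible: A, B, C, D
Pot 3: 15 chips, eligible: A, B, D
Pot 4: 78 chips, eligible: B, D

Derivation:
Contributions (after 122 returned to B): A=66, B=105, C=61, D=105, E=18
Pot levels (distinct totals of non-folded players): 18, 61, 66, 105
Layer 1-18: 18 each from A, B, C, D, E = 18*5 = 90 chips; eligible A, B, C, D, E
Layer 19-61: 43 each from A, B, C, D = 43*4 = 172 chips; eligible A, B, C, D
Layer 62-66: 5 each from A, B, D = 5*3 = 15 chips; eligible A, B, D
Layer 67-105: 39 each from B, D = 39*2 = 78 chips; eligible B, D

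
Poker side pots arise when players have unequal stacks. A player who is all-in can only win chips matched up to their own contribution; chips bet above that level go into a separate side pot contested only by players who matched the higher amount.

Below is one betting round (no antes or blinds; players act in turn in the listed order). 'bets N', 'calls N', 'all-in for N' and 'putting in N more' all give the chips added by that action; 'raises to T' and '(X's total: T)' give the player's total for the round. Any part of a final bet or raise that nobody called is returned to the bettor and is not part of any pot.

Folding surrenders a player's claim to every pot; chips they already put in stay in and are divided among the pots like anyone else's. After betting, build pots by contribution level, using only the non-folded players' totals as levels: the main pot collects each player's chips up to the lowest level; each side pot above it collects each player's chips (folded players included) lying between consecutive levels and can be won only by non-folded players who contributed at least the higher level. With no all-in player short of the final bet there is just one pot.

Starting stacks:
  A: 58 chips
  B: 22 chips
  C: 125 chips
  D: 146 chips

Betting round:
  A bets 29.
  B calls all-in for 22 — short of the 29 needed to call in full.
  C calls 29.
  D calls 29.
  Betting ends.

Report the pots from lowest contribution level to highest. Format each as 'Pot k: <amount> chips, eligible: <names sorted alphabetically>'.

Pot 1: 88 chips, eligible: A, B, C, D
Pot 2: 21 chips, eligible: A, C, D

Derivation:
Contributions: A=29, B=22, C=29, D=29
Pot levels (distinct totals of non-folded players): 22, 29
Layer 1-22: 22 each from A, B, C, D = 22*4 = 88 chips; eligible A, B, C, D
Layer 23-29: 7 each from A, C, D = 7*3 = 21 chips; eligible A, C, D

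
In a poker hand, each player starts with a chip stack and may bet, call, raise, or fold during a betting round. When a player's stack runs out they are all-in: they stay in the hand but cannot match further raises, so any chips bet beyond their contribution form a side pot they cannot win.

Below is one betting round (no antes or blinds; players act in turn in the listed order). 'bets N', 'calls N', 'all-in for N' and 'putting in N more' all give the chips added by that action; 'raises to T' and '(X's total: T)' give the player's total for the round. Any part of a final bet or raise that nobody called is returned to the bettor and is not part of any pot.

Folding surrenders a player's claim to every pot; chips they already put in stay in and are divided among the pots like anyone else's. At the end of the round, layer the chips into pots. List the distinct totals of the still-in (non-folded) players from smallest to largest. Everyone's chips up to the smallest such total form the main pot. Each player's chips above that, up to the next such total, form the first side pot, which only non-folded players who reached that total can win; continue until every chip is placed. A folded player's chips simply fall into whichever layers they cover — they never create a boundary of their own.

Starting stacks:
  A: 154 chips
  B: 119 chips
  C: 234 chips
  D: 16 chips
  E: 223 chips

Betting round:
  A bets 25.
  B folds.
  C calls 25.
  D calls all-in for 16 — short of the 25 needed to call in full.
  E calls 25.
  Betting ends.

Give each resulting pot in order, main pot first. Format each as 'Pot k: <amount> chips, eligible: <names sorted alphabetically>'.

Contributions: A=25, C=25, D=16, E=25
Folded: B
Pot levels (distinct totals of non-folded players): 16, 25
Layer 1-16: 16 each from A, C, D, E = 16*4 = 64 chips; eligible A, C, D, E
Layer 17-25: 9 each from A, C, E = 9*3 = 27 chips; eligible A, C, E

Pot 1: 64 chips, eligible: A, C, D, E
Pot 2: 27 chips, eligible: A, C, E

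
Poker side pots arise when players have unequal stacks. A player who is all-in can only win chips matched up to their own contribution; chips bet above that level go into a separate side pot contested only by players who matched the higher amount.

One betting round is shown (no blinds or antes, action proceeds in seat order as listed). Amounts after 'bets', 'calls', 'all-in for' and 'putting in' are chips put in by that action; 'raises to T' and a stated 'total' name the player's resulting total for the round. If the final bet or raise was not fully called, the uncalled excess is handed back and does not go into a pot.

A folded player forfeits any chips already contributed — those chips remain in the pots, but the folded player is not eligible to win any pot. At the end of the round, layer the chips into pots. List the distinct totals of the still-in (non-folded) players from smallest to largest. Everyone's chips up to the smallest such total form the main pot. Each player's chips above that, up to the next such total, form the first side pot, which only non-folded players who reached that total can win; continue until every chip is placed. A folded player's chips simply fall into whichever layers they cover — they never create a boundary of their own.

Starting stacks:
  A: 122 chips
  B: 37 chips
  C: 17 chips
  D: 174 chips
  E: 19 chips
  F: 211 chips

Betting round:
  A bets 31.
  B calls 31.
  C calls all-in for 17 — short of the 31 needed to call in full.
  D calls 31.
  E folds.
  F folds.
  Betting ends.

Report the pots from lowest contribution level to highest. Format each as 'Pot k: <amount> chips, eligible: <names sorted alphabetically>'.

Contributions: A=31, B=31, C=17, D=31
Folded: E, F
Pot levels (distinct totals of non-folded players): 17, 31
Layer 1-17: 17 each from A, B, C, D = 17*4 = 68 chips; eligible A, B, C, D
Layer 18-31: 14 each from A, B, D = 14*3 = 42 chips; eligible A, B, D

Pot 1: 68 chips, eligible: A, B, C, D
Pot 2: 42 chips, eligible: A, B, D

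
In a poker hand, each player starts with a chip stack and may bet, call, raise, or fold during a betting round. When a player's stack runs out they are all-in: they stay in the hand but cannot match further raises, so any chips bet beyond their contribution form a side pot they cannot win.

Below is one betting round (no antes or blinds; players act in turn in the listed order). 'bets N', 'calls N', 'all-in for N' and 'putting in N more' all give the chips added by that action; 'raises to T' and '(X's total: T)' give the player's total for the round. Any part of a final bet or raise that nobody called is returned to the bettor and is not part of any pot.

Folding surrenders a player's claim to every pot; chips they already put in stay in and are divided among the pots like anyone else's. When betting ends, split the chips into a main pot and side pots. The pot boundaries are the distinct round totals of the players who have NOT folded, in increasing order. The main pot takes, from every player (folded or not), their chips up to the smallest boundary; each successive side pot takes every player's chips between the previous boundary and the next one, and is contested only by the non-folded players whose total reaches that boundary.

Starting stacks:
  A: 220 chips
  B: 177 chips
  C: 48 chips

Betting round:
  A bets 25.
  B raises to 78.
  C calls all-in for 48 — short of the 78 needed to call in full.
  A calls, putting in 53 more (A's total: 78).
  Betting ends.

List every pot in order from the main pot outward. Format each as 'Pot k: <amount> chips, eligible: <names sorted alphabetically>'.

Contributions: A=78, B=78, C=48
Pot levels (distinct totals of non-folded players): 48, 78
Layer 1-48: 48 each from A, B, C = 48*3 = 144 chips; eligible A, B, C
Layer 49-78: 30 each from A, B = 30*2 = 60 chips; eligible A, B

Pot 1: 144 chips, eligible: A, B, C
Pot 2: 60 chips, eligible: A, B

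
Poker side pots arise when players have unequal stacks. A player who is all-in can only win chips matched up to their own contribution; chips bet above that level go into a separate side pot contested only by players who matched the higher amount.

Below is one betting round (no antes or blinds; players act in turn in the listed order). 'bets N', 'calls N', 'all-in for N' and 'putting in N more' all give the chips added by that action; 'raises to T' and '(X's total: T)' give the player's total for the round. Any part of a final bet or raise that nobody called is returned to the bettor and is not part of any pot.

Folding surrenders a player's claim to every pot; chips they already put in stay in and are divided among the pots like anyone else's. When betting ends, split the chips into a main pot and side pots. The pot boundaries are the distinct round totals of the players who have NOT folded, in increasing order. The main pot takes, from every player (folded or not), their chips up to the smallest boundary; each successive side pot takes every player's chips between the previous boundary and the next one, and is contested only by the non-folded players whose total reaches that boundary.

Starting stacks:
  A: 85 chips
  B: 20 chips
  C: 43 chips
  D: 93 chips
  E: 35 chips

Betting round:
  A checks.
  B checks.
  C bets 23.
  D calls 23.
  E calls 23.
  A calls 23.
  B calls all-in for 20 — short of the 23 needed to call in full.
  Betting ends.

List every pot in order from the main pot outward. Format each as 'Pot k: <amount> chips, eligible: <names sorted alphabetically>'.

Contributions: A=23, B=20, C=23, D=23, E=23
Pot levels (distinct totals of non-folded players): 20, 23
Layer 1-20: 20 each from A, B, C, D, E = 20*5 = 100 chips; eligible A, B, C, D, E
Layer 21-23: 3 each from A, C, D, E = 3*4 = 12 chips; eligible A, C, D, E

Pot 1: 100 chips, eligible: A, B, C, D, E
Pot 2: 12 chips, eligible: A, C, D, E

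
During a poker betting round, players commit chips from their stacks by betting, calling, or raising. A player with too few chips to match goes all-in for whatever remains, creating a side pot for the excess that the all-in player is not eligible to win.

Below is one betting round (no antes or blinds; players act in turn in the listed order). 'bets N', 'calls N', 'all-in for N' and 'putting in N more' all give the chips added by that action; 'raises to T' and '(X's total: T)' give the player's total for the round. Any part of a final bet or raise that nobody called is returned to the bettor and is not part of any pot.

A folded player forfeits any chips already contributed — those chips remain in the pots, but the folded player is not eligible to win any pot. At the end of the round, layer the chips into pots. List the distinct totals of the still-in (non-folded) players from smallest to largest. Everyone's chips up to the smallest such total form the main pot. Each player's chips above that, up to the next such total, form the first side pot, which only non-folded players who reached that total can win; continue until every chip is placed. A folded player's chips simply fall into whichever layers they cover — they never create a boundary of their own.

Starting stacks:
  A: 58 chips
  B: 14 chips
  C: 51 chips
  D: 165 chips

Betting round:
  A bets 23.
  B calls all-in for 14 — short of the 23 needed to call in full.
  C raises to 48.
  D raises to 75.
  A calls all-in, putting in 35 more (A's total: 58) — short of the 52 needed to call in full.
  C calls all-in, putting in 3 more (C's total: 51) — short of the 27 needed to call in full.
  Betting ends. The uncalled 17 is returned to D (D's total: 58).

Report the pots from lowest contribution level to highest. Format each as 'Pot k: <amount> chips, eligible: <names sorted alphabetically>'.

Pot 1: 56 chips, eligible: A, B, C, D
Pot 2: 111 chips, eligible: A, C, D
Pot 3: 14 chips, eligible: A, D

Derivation:
Contributions (after 17 returned to D): A=58, B=14, C=51, D=58
Pot levels (distinct totals of non-folded players): 14, 51, 58
Layer 1-14: 14 each from A, B, C, D = 14*4 = 56 chips; eligible A, B, C, D
Layer 15-51: 37 each from A, C, D = 37*3 = 111 chips; eligible A, C, D
Layer 52-58: 7 each from A, D = 7*2 = 14 chips; eligible A, D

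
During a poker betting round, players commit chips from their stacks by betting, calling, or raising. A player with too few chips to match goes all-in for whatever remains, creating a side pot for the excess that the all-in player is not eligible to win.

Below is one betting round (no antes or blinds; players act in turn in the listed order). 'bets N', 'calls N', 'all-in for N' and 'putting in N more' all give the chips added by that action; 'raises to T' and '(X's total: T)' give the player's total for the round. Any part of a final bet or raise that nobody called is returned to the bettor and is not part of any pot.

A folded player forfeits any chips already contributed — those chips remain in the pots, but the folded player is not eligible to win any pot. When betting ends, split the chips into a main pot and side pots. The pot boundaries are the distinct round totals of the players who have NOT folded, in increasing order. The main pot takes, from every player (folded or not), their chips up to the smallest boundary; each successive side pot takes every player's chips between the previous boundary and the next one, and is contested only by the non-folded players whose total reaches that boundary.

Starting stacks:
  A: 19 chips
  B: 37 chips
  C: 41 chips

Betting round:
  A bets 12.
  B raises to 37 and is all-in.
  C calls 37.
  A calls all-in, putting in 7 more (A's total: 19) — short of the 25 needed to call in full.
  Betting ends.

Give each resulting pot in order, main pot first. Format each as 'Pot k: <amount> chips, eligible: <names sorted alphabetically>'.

Contributions: A=19, B=37, C=37
Pot levels (distinct totals of non-folded players): 19, 37
Layer 1-19: 19 each from A, B, C = 19*3 = 57 chips; eligible A, B, C
Layer 20-37: 18 each from B, C = 18*2 = 36 chips; eligible B, C

Pot 1: 57 chips, eligible: A, B, C
Pot 2: 36 chips, eligible: B, C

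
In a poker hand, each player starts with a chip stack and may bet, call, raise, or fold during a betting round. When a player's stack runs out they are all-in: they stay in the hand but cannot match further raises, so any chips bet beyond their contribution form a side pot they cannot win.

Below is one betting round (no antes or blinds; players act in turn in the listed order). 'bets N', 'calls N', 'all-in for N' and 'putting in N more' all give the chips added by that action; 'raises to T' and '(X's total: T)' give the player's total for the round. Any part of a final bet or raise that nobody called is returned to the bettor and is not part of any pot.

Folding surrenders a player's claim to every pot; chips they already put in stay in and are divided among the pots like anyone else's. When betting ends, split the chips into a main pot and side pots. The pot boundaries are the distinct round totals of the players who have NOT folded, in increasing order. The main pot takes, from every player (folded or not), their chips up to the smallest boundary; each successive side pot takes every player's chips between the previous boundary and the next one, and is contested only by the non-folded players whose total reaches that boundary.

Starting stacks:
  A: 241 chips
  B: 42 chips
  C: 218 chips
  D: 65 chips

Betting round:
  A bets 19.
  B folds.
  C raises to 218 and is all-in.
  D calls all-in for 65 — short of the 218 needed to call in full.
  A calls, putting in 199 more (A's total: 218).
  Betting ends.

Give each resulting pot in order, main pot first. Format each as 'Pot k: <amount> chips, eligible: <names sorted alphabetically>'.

Contributions: A=218, C=218, D=65
Folded: B
Pot levels (distinct totals of non-folded players): 65, 218
Layer 1-65: 65 each from A, C, D = 65*3 = 195 chips; eligible A, C, D
Layer 66-218: 153 each from A, C = 153*2 = 306 chips; eligible A, C

Pot 1: 195 chips, eligible: A, C, D
Pot 2: 306 chips, eligible: A, C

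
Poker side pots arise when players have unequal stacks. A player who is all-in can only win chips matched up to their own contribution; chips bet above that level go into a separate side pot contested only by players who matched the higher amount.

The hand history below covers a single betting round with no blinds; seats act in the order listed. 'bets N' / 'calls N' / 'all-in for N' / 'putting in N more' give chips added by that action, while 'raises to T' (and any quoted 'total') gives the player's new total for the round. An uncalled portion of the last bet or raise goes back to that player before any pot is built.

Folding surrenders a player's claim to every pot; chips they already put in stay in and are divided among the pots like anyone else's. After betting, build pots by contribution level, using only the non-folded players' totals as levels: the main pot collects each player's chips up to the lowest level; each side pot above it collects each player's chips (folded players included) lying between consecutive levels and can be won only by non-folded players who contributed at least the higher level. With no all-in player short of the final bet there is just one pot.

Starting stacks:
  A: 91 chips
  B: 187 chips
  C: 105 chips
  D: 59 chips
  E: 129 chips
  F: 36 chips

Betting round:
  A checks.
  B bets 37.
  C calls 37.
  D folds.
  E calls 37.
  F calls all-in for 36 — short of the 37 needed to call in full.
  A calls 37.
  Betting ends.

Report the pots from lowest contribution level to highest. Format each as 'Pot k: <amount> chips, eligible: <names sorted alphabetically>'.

Contributions: A=37, B=37, C=37, E=37, F=36
Folded: D
Pot levels (distinct totals of non-folded players): 36, 37
Layer 1-36: 36 each from A, B, C, E, F = 36*5 = 180 chips; eligible A, B, C, E, F
Layer 37-37: 1 each from A, B, C, E = 1*4 = 4 chips; eligible A, B, C, E

Pot 1: 180 chips, eligible: A, B, C, E, F
Pot 2: 4 chips, eligible: A, B, C, E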